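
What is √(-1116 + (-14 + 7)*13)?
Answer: I*√1207 ≈ 34.742*I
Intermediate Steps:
√(-1116 + (-14 + 7)*13) = √(-1116 - 7*13) = √(-1116 - 91) = √(-1207) = I*√1207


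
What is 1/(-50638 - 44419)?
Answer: -1/95057 ≈ -1.0520e-5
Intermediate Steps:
1/(-50638 - 44419) = 1/(-95057) = -1/95057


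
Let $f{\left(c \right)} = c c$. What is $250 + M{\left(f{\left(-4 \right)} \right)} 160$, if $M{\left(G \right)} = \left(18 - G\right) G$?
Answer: $5370$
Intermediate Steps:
$f{\left(c \right)} = c^{2}$
$M{\left(G \right)} = G \left(18 - G\right)$
$250 + M{\left(f{\left(-4 \right)} \right)} 160 = 250 + \left(-4\right)^{2} \left(18 - \left(-4\right)^{2}\right) 160 = 250 + 16 \left(18 - 16\right) 160 = 250 + 16 \cdot 2 \cdot 160 = 250 + 32 \cdot 160 = 250 + 5120 = 5370$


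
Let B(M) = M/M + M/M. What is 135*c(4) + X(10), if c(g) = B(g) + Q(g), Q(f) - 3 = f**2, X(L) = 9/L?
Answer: 28359/10 ≈ 2835.9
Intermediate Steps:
B(M) = 2 (B(M) = 1 + 1 = 2)
Q(f) = 3 + f**2
c(g) = 5 + g**2 (c(g) = 2 + (3 + g**2) = 5 + g**2)
135*c(4) + X(10) = 135*(5 + 4**2) + 9/10 = 135*(5 + 16) + 9*(1/10) = 135*21 + 9/10 = 2835 + 9/10 = 28359/10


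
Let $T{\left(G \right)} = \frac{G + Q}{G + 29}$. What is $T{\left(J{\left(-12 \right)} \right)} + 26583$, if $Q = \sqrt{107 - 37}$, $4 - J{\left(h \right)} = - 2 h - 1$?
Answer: $\frac{265811}{10} + \frac{\sqrt{70}}{10} \approx 26582.0$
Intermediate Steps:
$J{\left(h \right)} = 5 + 2 h$ ($J{\left(h \right)} = 4 - \left(- 2 h - 1\right) = 4 - \left(-1 - 2 h\right) = 4 + \left(1 + 2 h\right) = 5 + 2 h$)
$Q = \sqrt{70} \approx 8.3666$
$T{\left(G \right)} = \frac{G + \sqrt{70}}{29 + G}$ ($T{\left(G \right)} = \frac{G + \sqrt{70}}{G + 29} = \frac{G + \sqrt{70}}{29 + G}$)
$T{\left(J{\left(-12 \right)} \right)} + 26583 = \frac{\left(5 + 2 \left(-12\right)\right) + \sqrt{70}}{29 + \left(5 + 2 \left(-12\right)\right)} + 26583 = \frac{\left(5 - 24\right) + \sqrt{70}}{29 + \left(5 - 24\right)} + 26583 = \frac{-19 + \sqrt{70}}{29 - 19} + 26583 = \frac{-19 + \sqrt{70}}{10} + 26583 = \left(- \frac{19}{10} + \frac{\sqrt{70}}{10}\right) + 26583 = \frac{265811}{10} + \frac{\sqrt{70}}{10}$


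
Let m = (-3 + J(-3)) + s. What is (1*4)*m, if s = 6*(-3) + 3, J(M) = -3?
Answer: -84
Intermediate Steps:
s = -15 (s = -18 + 3 = -15)
m = -21 (m = (-3 - 3) - 15 = -6 - 15 = -21)
(1*4)*m = (1*4)*(-21) = 4*(-21) = -84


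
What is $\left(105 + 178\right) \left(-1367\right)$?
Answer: $-386861$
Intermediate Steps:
$\left(105 + 178\right) \left(-1367\right) = 283 \left(-1367\right) = -386861$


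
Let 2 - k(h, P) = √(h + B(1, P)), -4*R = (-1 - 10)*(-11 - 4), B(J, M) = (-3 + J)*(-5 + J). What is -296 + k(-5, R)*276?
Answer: 256 - 276*√3 ≈ -222.05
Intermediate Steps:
B(J, M) = (-5 + J)*(-3 + J)
R = -165/4 (R = -(-1 - 10)*(-11 - 4)/4 = -(-11)*(-15)/4 = -¼*165 = -165/4 ≈ -41.250)
k(h, P) = 2 - √(8 + h) (k(h, P) = 2 - √(h + (15 + 1² - 8*1)) = 2 - √(h + (15 + 1 - 8)) = 2 - √(h + 8) = 2 - √(8 + h))
-296 + k(-5, R)*276 = -296 + (2 - √(8 - 5))*276 = -296 + (2 - √3)*276 = -296 + (552 - 276*√3) = 256 - 276*√3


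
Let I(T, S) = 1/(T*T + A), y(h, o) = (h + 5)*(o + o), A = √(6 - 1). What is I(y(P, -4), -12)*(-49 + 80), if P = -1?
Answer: 31744/1048571 - 31*√5/1048571 ≈ 0.030207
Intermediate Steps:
A = √5 ≈ 2.2361
y(h, o) = 2*o*(5 + h) (y(h, o) = (5 + h)*(2*o) = 2*o*(5 + h))
I(T, S) = 1/(√5 + T²) (I(T, S) = 1/(T*T + √5) = 1/(T² + √5) = 1/(√5 + T²))
I(y(P, -4), -12)*(-49 + 80) = (-49 + 80)/(√5 + (2*(-4)*(5 - 1))²) = 31/(√5 + (2*(-4)*4)²) = 31/(√5 + (-32)²) = 31/(√5 + 1024) = 31/(1024 + √5)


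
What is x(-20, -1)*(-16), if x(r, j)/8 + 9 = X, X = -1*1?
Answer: 1280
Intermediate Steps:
X = -1
x(r, j) = -80 (x(r, j) = -72 + 8*(-1) = -72 - 8 = -80)
x(-20, -1)*(-16) = -80*(-16) = 1280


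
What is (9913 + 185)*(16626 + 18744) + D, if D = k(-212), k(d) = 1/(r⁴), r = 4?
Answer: 91434562561/256 ≈ 3.5717e+8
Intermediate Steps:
k(d) = 1/256 (k(d) = 1/(4⁴) = 1/256)
D = 1/256 ≈ 0.0039063
(9913 + 185)*(16626 + 18744) + D = (9913 + 185)*(16626 + 18744) + 1/256 = 10098*35370 + 1/256 = 357166260 + 1/256 = 91434562561/256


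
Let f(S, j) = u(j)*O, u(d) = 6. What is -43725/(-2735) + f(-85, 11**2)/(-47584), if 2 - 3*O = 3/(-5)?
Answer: 1040298089/65071120 ≈ 15.987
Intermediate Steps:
O = 13/15 (O = 2/3 - 1/(-5) = 2/3 - (-1)/5 = 2/3 - 1/3*(-3/5) = 2/3 + 1/5 = 13/15 ≈ 0.86667)
f(S, j) = 26/5 (f(S, j) = 6*(13/15) = 26/5)
-43725/(-2735) + f(-85, 11**2)/(-47584) = -43725/(-2735) + (26/5)/(-47584) = -43725*(-1/2735) + (26/5)*(-1/47584) = 8745/547 - 13/118960 = 1040298089/65071120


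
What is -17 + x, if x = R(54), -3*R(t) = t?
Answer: -35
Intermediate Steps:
R(t) = -t/3
x = -18 (x = -⅓*54 = -18)
-17 + x = -17 - 18 = -35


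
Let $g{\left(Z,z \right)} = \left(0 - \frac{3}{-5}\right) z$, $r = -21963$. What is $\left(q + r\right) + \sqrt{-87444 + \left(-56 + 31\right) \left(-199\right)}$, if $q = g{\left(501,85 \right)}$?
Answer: $-21912 + i \sqrt{82469} \approx -21912.0 + 287.17 i$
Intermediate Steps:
$g{\left(Z,z \right)} = \frac{3 z}{5}$ ($g{\left(Z,z \right)} = \left(0 - - \frac{3}{5}\right) z = \left(0 + \frac{3}{5}\right) z = \frac{3 z}{5}$)
$q = 51$ ($q = \frac{3}{5} \cdot 85 = 51$)
$\left(q + r\right) + \sqrt{-87444 + \left(-56 + 31\right) \left(-199\right)} = \left(51 - 21963\right) + \sqrt{-87444 + \left(-56 + 31\right) \left(-199\right)} = -21912 + \sqrt{-87444 - -4975} = -21912 + \sqrt{-87444 + 4975} = -21912 + \sqrt{-82469} = -21912 + i \sqrt{82469}$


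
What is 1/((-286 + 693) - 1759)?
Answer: -1/1352 ≈ -0.00073965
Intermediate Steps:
1/((-286 + 693) - 1759) = 1/(407 - 1759) = 1/(-1352) = -1/1352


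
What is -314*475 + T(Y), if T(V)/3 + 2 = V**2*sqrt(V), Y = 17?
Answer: -149156 + 867*sqrt(17) ≈ -1.4558e+5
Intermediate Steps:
T(V) = -6 + 3*V**(5/2) (T(V) = -6 + 3*(V**2*sqrt(V)) = -6 + 3*V**(5/2))
-314*475 + T(Y) = -314*475 + (-6 + 3*17**(5/2)) = -149150 + (-6 + 3*(289*sqrt(17))) = -149150 + (-6 + 867*sqrt(17)) = -149156 + 867*sqrt(17)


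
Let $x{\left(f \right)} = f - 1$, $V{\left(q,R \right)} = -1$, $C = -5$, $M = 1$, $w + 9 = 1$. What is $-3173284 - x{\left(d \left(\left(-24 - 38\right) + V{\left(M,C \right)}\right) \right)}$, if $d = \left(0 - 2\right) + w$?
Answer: $-3173913$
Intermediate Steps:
$w = -8$ ($w = -9 + 1 = -8$)
$d = -10$ ($d = \left(0 - 2\right) - 8 = -2 - 8 = -10$)
$x{\left(f \right)} = -1 + f$ ($x{\left(f \right)} = f - 1 = -1 + f$)
$-3173284 - x{\left(d \left(\left(-24 - 38\right) + V{\left(M,C \right)}\right) \right)} = -3173284 - \left(-1 - 10 \left(\left(-24 - 38\right) - 1\right)\right) = -3173284 - \left(-1 - 10 \left(-62 - 1\right)\right) = -3173284 - \left(-1 - -630\right) = -3173284 - \left(-1 + 630\right) = -3173284 - 629 = -3173913$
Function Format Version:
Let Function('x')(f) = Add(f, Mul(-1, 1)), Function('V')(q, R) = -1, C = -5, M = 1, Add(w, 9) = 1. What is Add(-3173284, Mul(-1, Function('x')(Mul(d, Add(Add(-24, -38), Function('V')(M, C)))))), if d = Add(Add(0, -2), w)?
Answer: -3173913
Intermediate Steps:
w = -8 (w = Add(-9, 1) = -8)
d = -10 (d = Add(Add(0, -2), -8) = Add(-2, -8) = -10)
Function('x')(f) = Add(-1, f) (Function('x')(f) = Add(f, -1) = Add(-1, f))
Add(-3173284, Mul(-1, Function('x')(Mul(d, Add(Add(-24, -38), Function('V')(M, C)))))) = Add(-3173284, Mul(-1, Add(-1, Mul(-10, Add(Add(-24, -38), -1))))) = Add(-3173284, Mul(-1, Add(-1, Mul(-10, Add(-62, -1))))) = Add(-3173284, Mul(-1, Add(-1, Mul(-10, -63)))) = Add(-3173284, Mul(-1, Add(-1, 630))) = Add(-3173284, Mul(-1, 629)) = Add(-3173284, -629) = -3173913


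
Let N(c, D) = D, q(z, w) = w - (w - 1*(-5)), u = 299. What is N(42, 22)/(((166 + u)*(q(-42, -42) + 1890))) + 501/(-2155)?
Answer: -87818323/377782275 ≈ -0.23246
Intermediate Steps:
q(z, w) = -5 (q(z, w) = w - (w + 5) = w - (5 + w) = w + (-5 - w) = -5)
N(42, 22)/(((166 + u)*(q(-42, -42) + 1890))) + 501/(-2155) = 22/(((166 + 299)*(-5 + 1890))) + 501/(-2155) = 22/((465*1885)) + 501*(-1/2155) = 22/876525 - 501/2155 = -87818323/377782275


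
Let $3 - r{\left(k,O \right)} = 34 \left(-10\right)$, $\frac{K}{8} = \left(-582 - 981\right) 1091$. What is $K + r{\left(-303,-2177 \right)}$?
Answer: $-13641521$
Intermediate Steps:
$K = -13641864$ ($K = 8 \left(-582 - 981\right) 1091 = 8 \left(\left(-1563\right) 1091\right) = 8 \left(-1705233\right) = -13641864$)
$r{\left(k,O \right)} = 343$ ($r{\left(k,O \right)} = 3 - 34 \left(-10\right) = 3 - -340 = 3 + 340 = 343$)
$K + r{\left(-303,-2177 \right)} = -13641864 + 343 = -13641521$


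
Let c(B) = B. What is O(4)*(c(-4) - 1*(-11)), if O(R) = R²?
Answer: 112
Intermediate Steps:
O(4)*(c(-4) - 1*(-11)) = 4²*(-4 - 1*(-11)) = 16*(-4 + 11) = 16*7 = 112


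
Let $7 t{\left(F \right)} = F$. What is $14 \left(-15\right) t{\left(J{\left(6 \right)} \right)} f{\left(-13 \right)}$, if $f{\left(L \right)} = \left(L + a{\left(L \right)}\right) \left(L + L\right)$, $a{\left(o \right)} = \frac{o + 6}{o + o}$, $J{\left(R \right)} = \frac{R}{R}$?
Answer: $-9930$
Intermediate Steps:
$J{\left(R \right)} = 1$
$t{\left(F \right)} = \frac{F}{7}$
$a{\left(o \right)} = \frac{6 + o}{2 o}$
$f{\left(L \right)} = 2 L \left(L + \frac{6 + L}{2 L}\right)$ ($f{\left(L \right)} = \left(L + \frac{6 + L}{2 L}\right) \left(L + L\right) = \left(L + \frac{6 + L}{2 L}\right) 2 L = 2 L \left(L + \frac{6 + L}{2 L}\right)$)
$14 \left(-15\right) t{\left(J{\left(6 \right)} \right)} f{\left(-13 \right)} = 14 \left(-15\right) \frac{1}{7} \cdot 1 \left(6 - 13 + 2 \left(-13\right)^{2}\right) = \left(-210\right) \frac{1}{7} \left(6 - 13 + 2 \cdot 169\right) = - 30 \left(6 - 13 + 338\right) = \left(-30\right) 331 = -9930$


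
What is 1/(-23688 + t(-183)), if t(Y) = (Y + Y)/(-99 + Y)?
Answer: -47/1113275 ≈ -4.2218e-5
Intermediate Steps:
t(Y) = 2*Y/(-99 + Y) (t(Y) = (2*Y)/(-99 + Y) = 2*Y/(-99 + Y))
1/(-23688 + t(-183)) = 1/(-23688 + 2*(-183)/(-99 - 183)) = 1/(-23688 + 2*(-183)/(-282)) = 1/(-23688 + 2*(-183)*(-1/282)) = 1/(-23688 + 61/47) = 1/(-1113275/47) = -47/1113275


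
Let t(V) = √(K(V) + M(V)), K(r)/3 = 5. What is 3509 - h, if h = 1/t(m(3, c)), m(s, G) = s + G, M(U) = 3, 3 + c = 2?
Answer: 3509 - √2/6 ≈ 3508.8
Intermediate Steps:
c = -1 (c = -3 + 2 = -1)
K(r) = 15 (K(r) = 3*5 = 15)
m(s, G) = G + s
t(V) = 3*√2 (t(V) = √(15 + 3) = √18 = 3*√2)
h = √2/6 (h = 1/(3*√2) = √2/6 ≈ 0.23570)
3509 - h = 3509 - √2/6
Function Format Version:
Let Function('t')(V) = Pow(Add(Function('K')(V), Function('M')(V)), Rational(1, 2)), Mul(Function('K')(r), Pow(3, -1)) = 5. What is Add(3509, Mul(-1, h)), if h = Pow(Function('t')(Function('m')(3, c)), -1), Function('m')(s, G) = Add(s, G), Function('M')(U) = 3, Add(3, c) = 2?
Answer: Add(3509, Mul(Rational(-1, 6), Pow(2, Rational(1, 2)))) ≈ 3508.8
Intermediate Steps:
c = -1 (c = Add(-3, 2) = -1)
Function('K')(r) = 15 (Function('K')(r) = Mul(3, 5) = 15)
Function('m')(s, G) = Add(G, s)
Function('t')(V) = Mul(3, Pow(2, Rational(1, 2))) (Function('t')(V) = Pow(Add(15, 3), Rational(1, 2)) = Pow(18, Rational(1, 2)) = Mul(3, Pow(2, Rational(1, 2))))
h = Mul(Rational(1, 6), Pow(2, Rational(1, 2))) (h = Pow(Mul(3, Pow(2, Rational(1, 2))), -1) = Mul(Rational(1, 6), Pow(2, Rational(1, 2))) ≈ 0.23570)
Add(3509, Mul(-1, h)) = Add(3509, Mul(-1, Mul(Rational(1, 6), Pow(2, Rational(1, 2))))) = Add(3509, Mul(Rational(-1, 6), Pow(2, Rational(1, 2))))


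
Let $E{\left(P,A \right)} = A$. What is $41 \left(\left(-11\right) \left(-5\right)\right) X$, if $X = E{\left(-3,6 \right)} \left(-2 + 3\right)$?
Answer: $13530$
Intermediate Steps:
$X = 6$ ($X = 6 \left(-2 + 3\right) = 6 \cdot 1 = 6$)
$41 \left(\left(-11\right) \left(-5\right)\right) X = 41 \left(\left(-11\right) \left(-5\right)\right) 6 = 41 \cdot 55 \cdot 6 = 2255 \cdot 6 = 13530$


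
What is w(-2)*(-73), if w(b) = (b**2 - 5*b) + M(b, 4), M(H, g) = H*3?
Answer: -584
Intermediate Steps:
M(H, g) = 3*H
w(b) = b**2 - 2*b (w(b) = (b**2 - 5*b) + 3*b = b**2 - 2*b)
w(-2)*(-73) = -2*(-2 - 2)*(-73) = -2*(-4)*(-73) = 8*(-73) = -584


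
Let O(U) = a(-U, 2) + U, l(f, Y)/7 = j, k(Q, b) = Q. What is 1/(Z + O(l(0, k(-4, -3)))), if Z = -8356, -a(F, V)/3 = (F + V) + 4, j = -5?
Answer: -1/8514 ≈ -0.00011745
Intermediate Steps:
l(f, Y) = -35 (l(f, Y) = 7*(-5) = -35)
a(F, V) = -12 - 3*F - 3*V (a(F, V) = -3*((F + V) + 4) = -3*(4 + F + V) = -12 - 3*F - 3*V)
O(U) = -18 + 4*U (O(U) = (-12 - (-3)*U - 3*2) + U = (-12 + 3*U - 6) + U = (-18 + 3*U) + U = -18 + 4*U)
1/(Z + O(l(0, k(-4, -3)))) = 1/(-8356 + (-18 + 4*(-35))) = 1/(-8356 + (-18 - 140)) = 1/(-8356 - 158) = 1/(-8514) = -1/8514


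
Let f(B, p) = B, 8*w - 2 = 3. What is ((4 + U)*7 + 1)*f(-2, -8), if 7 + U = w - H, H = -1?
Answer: 69/4 ≈ 17.250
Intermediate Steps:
w = 5/8 (w = ¼ + (⅛)*3 = ¼ + 3/8 = 5/8 ≈ 0.62500)
U = -43/8 (U = -7 + (5/8 - 1*(-1)) = -7 + (5/8 + 1) = -7 + 13/8 = -43/8 ≈ -5.3750)
((4 + U)*7 + 1)*f(-2, -8) = ((4 - 43/8)*7 + 1)*(-2) = (-11/8*7 + 1)*(-2) = (-77/8 + 1)*(-2) = -69/8*(-2) = 69/4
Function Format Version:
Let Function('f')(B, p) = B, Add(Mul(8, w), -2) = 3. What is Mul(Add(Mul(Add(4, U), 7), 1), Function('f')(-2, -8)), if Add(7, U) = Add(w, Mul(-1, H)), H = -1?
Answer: Rational(69, 4) ≈ 17.250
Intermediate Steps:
w = Rational(5, 8) (w = Add(Rational(1, 4), Mul(Rational(1, 8), 3)) = Add(Rational(1, 4), Rational(3, 8)) = Rational(5, 8) ≈ 0.62500)
U = Rational(-43, 8) (U = Add(-7, Add(Rational(5, 8), Mul(-1, -1))) = Add(-7, Add(Rational(5, 8), 1)) = Add(-7, Rational(13, 8)) = Rational(-43, 8) ≈ -5.3750)
Mul(Add(Mul(Add(4, U), 7), 1), Function('f')(-2, -8)) = Mul(Add(Mul(Add(4, Rational(-43, 8)), 7), 1), -2) = Mul(Add(Mul(Rational(-11, 8), 7), 1), -2) = Mul(Add(Rational(-77, 8), 1), -2) = Mul(Rational(-69, 8), -2) = Rational(69, 4)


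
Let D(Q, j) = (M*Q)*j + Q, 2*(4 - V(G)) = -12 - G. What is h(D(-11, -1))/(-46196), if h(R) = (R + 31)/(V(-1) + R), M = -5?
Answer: -35/2610074 ≈ -1.3410e-5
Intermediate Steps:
V(G) = 10 + G/2 (V(G) = 4 - (-12 - G)/2 = 4 + (6 + G/2) = 10 + G/2)
D(Q, j) = Q - 5*Q*j (D(Q, j) = (-5*Q)*j + Q = -5*Q*j + Q = Q - 5*Q*j)
h(R) = (31 + R)/(19/2 + R) (h(R) = (R + 31)/((10 + (½)*(-1)) + R) = (31 + R)/((10 - ½) + R) = (31 + R)/(19/2 + R))
h(D(-11, -1))/(-46196) = (2*(31 - 11*(1 - 5*(-1)))/(19 + 2*(-11*(1 - 5*(-1)))))/(-46196) = (2*(31 - 11*(1 + 5))/(19 + 2*(-11*(1 + 5))))*(-1/46196) = (2*(31 - 11*6)/(19 + 2*(-11*6)))*(-1/46196) = (2*(31 - 66)/(19 + 2*(-66)))*(-1/46196) = (2*(-35)/(19 - 132))*(-1/46196) = (2*(-35)/(-113))*(-1/46196) = (2*(-1/113)*(-35))*(-1/46196) = (70/113)*(-1/46196) = -35/2610074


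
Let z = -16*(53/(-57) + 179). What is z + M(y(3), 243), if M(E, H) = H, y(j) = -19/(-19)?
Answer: -148549/57 ≈ -2606.1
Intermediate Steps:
y(j) = 1 (y(j) = -19*(-1/19) = 1)
z = -162400/57 (z = -16*(53*(-1/57) + 179) = -16*(-53/57 + 179) = -16*10150/57 = -162400/57 ≈ -2849.1)
z + M(y(3), 243) = -162400/57 + 243 = -148549/57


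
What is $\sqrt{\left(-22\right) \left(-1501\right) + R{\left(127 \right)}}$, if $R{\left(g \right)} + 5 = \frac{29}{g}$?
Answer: $\frac{2 \sqrt{133133719}}{127} \approx 181.71$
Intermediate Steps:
$R{\left(g \right)} = -5 + \frac{29}{g}$
$\sqrt{\left(-22\right) \left(-1501\right) + R{\left(127 \right)}} = \sqrt{\left(-22\right) \left(-1501\right) - \left(5 - \frac{29}{127}\right)} = \sqrt{33022 + \left(-5 + 29 \cdot \frac{1}{127}\right)} = \sqrt{33022 + \left(-5 + \frac{29}{127}\right)} = \sqrt{33022 - \frac{606}{127}} = \sqrt{\frac{4193188}{127}} = \frac{2 \sqrt{133133719}}{127}$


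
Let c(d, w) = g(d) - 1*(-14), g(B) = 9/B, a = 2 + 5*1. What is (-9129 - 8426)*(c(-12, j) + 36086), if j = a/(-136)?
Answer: -2534889335/4 ≈ -6.3372e+8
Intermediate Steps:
a = 7 (a = 2 + 5 = 7)
j = -7/136 (j = 7/(-136) = 7*(-1/136) = -7/136 ≈ -0.051471)
c(d, w) = 14 + 9/d (c(d, w) = 9/d - 1*(-14) = 9/d + 14 = 14 + 9/d)
(-9129 - 8426)*(c(-12, j) + 36086) = (-9129 - 8426)*((14 + 9/(-12)) + 36086) = -17555*((14 + 9*(-1/12)) + 36086) = -17555*((14 - 3/4) + 36086) = -17555*(53/4 + 36086) = -17555*144397/4 = -2534889335/4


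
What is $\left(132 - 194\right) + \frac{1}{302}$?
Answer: $- \frac{18723}{302} \approx -61.997$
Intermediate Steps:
$\left(132 - 194\right) + \frac{1}{302} = -62 + \frac{1}{302} = - \frac{18723}{302}$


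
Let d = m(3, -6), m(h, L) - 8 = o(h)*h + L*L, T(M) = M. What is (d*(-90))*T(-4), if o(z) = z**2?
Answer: 25560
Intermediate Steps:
m(h, L) = 8 + L**2 + h**3 (m(h, L) = 8 + (h**2*h + L*L) = 8 + (h**3 + L**2) = 8 + (L**2 + h**3) = 8 + L**2 + h**3)
d = 71 (d = 8 + (-6)**2 + 3**3 = 8 + 36 + 27 = 71)
(d*(-90))*T(-4) = (71*(-90))*(-4) = -6390*(-4) = 25560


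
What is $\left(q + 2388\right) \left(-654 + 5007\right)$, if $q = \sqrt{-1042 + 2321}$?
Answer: $10394964 + 4353 \sqrt{1279} \approx 1.0551 \cdot 10^{7}$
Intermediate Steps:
$q = \sqrt{1279} \approx 35.763$
$\left(q + 2388\right) \left(-654 + 5007\right) = \left(\sqrt{1279} + 2388\right) \left(-654 + 5007\right) = \left(2388 + \sqrt{1279}\right) 4353 = 10394964 + 4353 \sqrt{1279}$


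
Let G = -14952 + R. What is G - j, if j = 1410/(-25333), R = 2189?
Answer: -6879227/539 ≈ -12763.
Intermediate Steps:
j = -30/539 (j = 1410*(-1/25333) = -30/539 ≈ -0.055659)
G = -12763 (G = -14952 + 2189 = -12763)
G - j = -12763 - 1*(-30/539) = -12763 + 30/539 = -6879227/539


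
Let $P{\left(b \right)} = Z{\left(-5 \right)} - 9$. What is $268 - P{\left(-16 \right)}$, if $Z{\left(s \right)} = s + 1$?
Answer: $281$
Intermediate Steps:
$Z{\left(s \right)} = 1 + s$
$P{\left(b \right)} = -13$ ($P{\left(b \right)} = \left(1 - 5\right) - 9 = -4 - 9 = -13$)
$268 - P{\left(-16 \right)} = 268 - -13 = 268 + 13 = 281$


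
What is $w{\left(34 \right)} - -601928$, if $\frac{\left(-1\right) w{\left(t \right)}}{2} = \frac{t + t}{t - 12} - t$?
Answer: $\frac{6621888}{11} \approx 6.0199 \cdot 10^{5}$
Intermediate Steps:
$w{\left(t \right)} = 2 t - \frac{4 t}{-12 + t}$ ($w{\left(t \right)} = - 2 \left(\frac{t + t}{t - 12} - t\right) = - 2 \left(\frac{2 t}{-12 + t} - t\right) = - 2 \left(- t + \frac{2 t}{-12 + t}\right) = 2 t - \frac{4 t}{-12 + t}$)
$w{\left(34 \right)} - -601928 = 2 \cdot 34 \frac{1}{-12 + 34} \left(-14 + 34\right) - -601928 = 2 \cdot 34 \cdot \frac{1}{22} \cdot 20 + 601928 = \frac{680}{11} + 601928 = \frac{6621888}{11}$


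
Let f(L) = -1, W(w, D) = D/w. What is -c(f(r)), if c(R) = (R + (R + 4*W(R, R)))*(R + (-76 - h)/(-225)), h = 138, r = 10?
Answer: 22/225 ≈ 0.097778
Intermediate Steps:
c(R) = (4 + 2*R)*(214/225 + R) (c(R) = (R + (R + 4*(R/R)))*(R + (-76 - 1*138)/(-225)) = (R + (R + 4*1))*(R + (-76 - 138)*(-1/225)) = (R + (R + 4))*(R - 214*(-1/225)) = (R + (4 + R))*(R + 214/225) = (4 + 2*R)*(214/225 + R))
-c(f(r)) = -(856/225 + 2*(-1)**2 + (1328/225)*(-1)) = -(856/225 + 2*1 - 1328/225) = -(856/225 + 2 - 1328/225) = -1*(-22/225) = 22/225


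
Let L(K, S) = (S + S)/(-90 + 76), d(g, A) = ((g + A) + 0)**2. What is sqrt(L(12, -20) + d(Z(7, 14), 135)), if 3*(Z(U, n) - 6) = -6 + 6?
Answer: sqrt(974309)/7 ≈ 141.01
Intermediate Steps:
Z(U, n) = 6 (Z(U, n) = 6 + (-6 + 6)/3 = 6 + (1/3)*0 = 6 + 0 = 6)
d(g, A) = (A + g)**2 (d(g, A) = ((A + g) + 0)**2 = (A + g)**2)
L(K, S) = -S/7 (L(K, S) = (2*S)/(-14) = (2*S)*(-1/14) = -S/7)
sqrt(L(12, -20) + d(Z(7, 14), 135)) = sqrt(-1/7*(-20) + (135 + 6)**2) = sqrt(20/7 + 141**2) = sqrt(20/7 + 19881) = sqrt(139187/7) = sqrt(974309)/7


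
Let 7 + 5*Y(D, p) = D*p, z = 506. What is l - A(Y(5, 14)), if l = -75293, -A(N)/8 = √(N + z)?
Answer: -75293 + 8*√12965/5 ≈ -75111.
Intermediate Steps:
Y(D, p) = -7/5 + D*p/5 (Y(D, p) = -7/5 + (D*p)/5 = -7/5 + D*p/5)
A(N) = -8*√(506 + N) (A(N) = -8*√(N + 506) = -8*√(506 + N))
l - A(Y(5, 14)) = -75293 - (-8)*√(506 + (-7/5 + (⅕)*5*14)) = -75293 - (-8)*√(506 + (-7/5 + 14)) = -75293 - (-8)*√(506 + 63/5) = -75293 - (-8)*√(2593/5) = -75293 - (-8)*√12965/5 = -75293 + 8*√12965/5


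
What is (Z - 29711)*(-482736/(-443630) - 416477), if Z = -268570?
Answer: 27555379057158747/221815 ≈ 1.2423e+11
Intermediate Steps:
(Z - 29711)*(-482736/(-443630) - 416477) = (-268570 - 29711)*(-482736/(-443630) - 416477) = -298281*(-482736*(-1/443630) - 416477) = -298281*(241368/221815 - 416477) = -298281*(-92380604387/221815) = 27555379057158747/221815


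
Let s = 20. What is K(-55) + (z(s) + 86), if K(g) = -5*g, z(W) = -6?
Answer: 355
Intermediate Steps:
K(-55) + (z(s) + 86) = -5*(-55) + (-6 + 86) = 275 + 80 = 355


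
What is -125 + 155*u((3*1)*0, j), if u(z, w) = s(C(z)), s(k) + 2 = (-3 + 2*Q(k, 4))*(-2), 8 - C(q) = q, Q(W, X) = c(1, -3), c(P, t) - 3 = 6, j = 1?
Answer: -5085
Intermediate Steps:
c(P, t) = 9 (c(P, t) = 3 + 6 = 9)
Q(W, X) = 9
C(q) = 8 - q
s(k) = -32 (s(k) = -2 + (-3 + 2*9)*(-2) = -2 + (-3 + 18)*(-2) = -2 + 15*(-2) = -2 - 30 = -32)
u(z, w) = -32
-125 + 155*u((3*1)*0, j) = -125 + 155*(-32) = -125 - 4960 = -5085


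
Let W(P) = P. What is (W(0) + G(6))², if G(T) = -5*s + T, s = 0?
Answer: 36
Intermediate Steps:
G(T) = T (G(T) = -5*0 + T = 0 + T = T)
(W(0) + G(6))² = (0 + 6)² = 6² = 36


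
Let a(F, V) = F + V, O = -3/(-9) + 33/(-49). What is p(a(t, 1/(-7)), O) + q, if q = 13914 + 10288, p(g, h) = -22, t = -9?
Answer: 24180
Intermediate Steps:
O = -50/147 (O = -3*(-1/9) + 33*(-1/49) = 1/3 - 33/49 = -50/147 ≈ -0.34014)
q = 24202
p(a(t, 1/(-7)), O) + q = -22 + 24202 = 24180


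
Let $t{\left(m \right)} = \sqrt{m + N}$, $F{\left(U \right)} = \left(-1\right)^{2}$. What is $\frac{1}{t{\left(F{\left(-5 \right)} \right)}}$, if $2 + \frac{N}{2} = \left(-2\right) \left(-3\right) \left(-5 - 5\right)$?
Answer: $- \frac{i \sqrt{123}}{123} \approx - 0.090167 i$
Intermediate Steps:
$F{\left(U \right)} = 1$
$N = -124$ ($N = -4 + 2 \left(-2\right) \left(-3\right) \left(-5 - 5\right) = -4 + 2 \cdot 6 \left(-5 - 5\right) = -4 + 2 \cdot 6 \left(-10\right) = -4 + 2 \left(-60\right) = -4 - 120 = -124$)
$t{\left(m \right)} = \sqrt{-124 + m}$ ($t{\left(m \right)} = \sqrt{m - 124} = \sqrt{-124 + m}$)
$\frac{1}{t{\left(F{\left(-5 \right)} \right)}} = \frac{1}{\sqrt{-124 + 1}} = \frac{1}{\sqrt{-123}} = \frac{1}{i \sqrt{123}} = - \frac{i \sqrt{123}}{123}$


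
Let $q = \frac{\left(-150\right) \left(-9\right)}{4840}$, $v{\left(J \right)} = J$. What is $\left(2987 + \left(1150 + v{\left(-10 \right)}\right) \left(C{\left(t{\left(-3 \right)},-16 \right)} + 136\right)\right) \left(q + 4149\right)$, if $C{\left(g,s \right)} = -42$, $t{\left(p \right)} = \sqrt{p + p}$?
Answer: $\frac{221202822897}{484} \approx 4.5703 \cdot 10^{8}$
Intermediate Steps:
$t{\left(p \right)} = \sqrt{2} \sqrt{p}$ ($t{\left(p \right)} = \sqrt{2 p} = \sqrt{2} \sqrt{p}$)
$q = \frac{135}{484}$ ($q = 1350 \cdot \frac{1}{4840} = \frac{135}{484} \approx 0.27893$)
$\left(2987 + \left(1150 + v{\left(-10 \right)}\right) \left(C{\left(t{\left(-3 \right)},-16 \right)} + 136\right)\right) \left(q + 4149\right) = \left(2987 + \left(1150 - 10\right) \left(-42 + 136\right)\right) \left(\frac{135}{484} + 4149\right) = \left(2987 + 1140 \cdot 94\right) \frac{2008251}{484} = \left(2987 + 107160\right) \frac{2008251}{484} = 110147 \cdot \frac{2008251}{484} = \frac{221202822897}{484}$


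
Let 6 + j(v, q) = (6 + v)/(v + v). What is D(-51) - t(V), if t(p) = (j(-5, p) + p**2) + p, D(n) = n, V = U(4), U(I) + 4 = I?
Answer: -449/10 ≈ -44.900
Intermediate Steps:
U(I) = -4 + I
V = 0 (V = -4 + 4 = 0)
j(v, q) = -6 + (6 + v)/(2*v) (j(v, q) = -6 + (6 + v)/(v + v) = -6 + (6 + v)/((2*v)) = -6 + (6 + v)*(1/(2*v)) = -6 + (6 + v)/(2*v))
t(p) = -61/10 + p + p**2 (t(p) = ((-11/2 + 3/(-5)) + p**2) + p = ((-11/2 + 3*(-1/5)) + p**2) + p = ((-11/2 - 3/5) + p**2) + p = (-61/10 + p**2) + p = -61/10 + p + p**2)
D(-51) - t(V) = -51 - (-61/10 + 0 + 0**2) = -51 - (-61/10 + 0 + 0) = -51 - 1*(-61/10) = -51 + 61/10 = -449/10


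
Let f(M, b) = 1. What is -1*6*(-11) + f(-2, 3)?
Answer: 67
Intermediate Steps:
-1*6*(-11) + f(-2, 3) = -1*6*(-11) + 1 = -6*(-11) + 1 = 66 + 1 = 67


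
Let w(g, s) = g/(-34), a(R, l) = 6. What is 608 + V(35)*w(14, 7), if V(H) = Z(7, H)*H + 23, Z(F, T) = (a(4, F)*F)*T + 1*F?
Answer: -351690/17 ≈ -20688.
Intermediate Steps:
w(g, s) = -g/34 (w(g, s) = g*(-1/34) = -g/34)
Z(F, T) = F + 6*F*T (Z(F, T) = (6*F)*T + 1*F = 6*F*T + F = F + 6*F*T)
V(H) = 23 + H*(7 + 42*H) (V(H) = (7*(1 + 6*H))*H + 23 = (7 + 42*H)*H + 23 = H*(7 + 42*H) + 23 = 23 + H*(7 + 42*H))
608 + V(35)*w(14, 7) = 608 + (23 + 7*35*(1 + 6*35))*(-1/34*14) = 608 + (23 + 7*35*(1 + 210))*(-7/17) = 608 + (23 + 7*35*211)*(-7/17) = 608 + (23 + 51695)*(-7/17) = 608 + 51718*(-7/17) = 608 - 362026/17 = -351690/17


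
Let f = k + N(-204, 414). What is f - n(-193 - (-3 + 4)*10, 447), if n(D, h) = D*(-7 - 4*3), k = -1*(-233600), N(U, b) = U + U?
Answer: 229335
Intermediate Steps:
N(U, b) = 2*U
k = 233600
n(D, h) = -19*D (n(D, h) = D*(-7 - 12) = D*(-19) = -19*D)
f = 233192 (f = 233600 + 2*(-204) = 233600 - 408 = 233192)
f - n(-193 - (-3 + 4)*10, 447) = 233192 - (-19)*(-193 - (-3 + 4)*10) = 233192 - (-19)*(-193 - 10) = 233192 - (-19)*(-203) = 233192 - 1*3857 = 233192 - 3857 = 229335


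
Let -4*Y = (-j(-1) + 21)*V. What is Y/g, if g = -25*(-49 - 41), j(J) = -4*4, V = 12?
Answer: -37/750 ≈ -0.049333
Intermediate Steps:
j(J) = -16
g = 2250 (g = -25*(-90) = 2250)
Y = -111 (Y = -(-1*(-16) + 21)*12/4 = -(16 + 21)*12/4 = -37*12/4 = -1/4*444 = -111)
Y/g = -111/2250 = -111*1/2250 = -37/750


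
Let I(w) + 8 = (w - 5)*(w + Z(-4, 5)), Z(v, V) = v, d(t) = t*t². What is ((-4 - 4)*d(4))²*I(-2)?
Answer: 8912896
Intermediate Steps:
d(t) = t³
I(w) = -8 + (-5 + w)*(-4 + w) (I(w) = -8 + (w - 5)*(w - 4) = -8 + (-5 + w)*(-4 + w))
((-4 - 4)*d(4))²*I(-2) = ((-4 - 4)*4³)²*(12 + (-2)² - 9*(-2)) = (-8*64)²*(12 + 4 + 18) = (-512)²*34 = 262144*34 = 8912896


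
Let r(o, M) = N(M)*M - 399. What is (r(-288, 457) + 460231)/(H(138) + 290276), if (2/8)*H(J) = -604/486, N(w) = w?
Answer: 162489483/70535860 ≈ 2.3036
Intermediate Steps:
r(o, M) = -399 + M² (r(o, M) = M*M - 399 = M² - 399 = -399 + M²)
H(J) = -1208/243 (H(J) = 4*(-604/486) = 4*(-604*1/486) = 4*(-302/243) = -1208/243)
(r(-288, 457) + 460231)/(H(138) + 290276) = ((-399 + 457²) + 460231)/(-1208/243 + 290276) = ((-399 + 208849) + 460231)/(70535860/243) = (208450 + 460231)*(243/70535860) = 668681*(243/70535860) = 162489483/70535860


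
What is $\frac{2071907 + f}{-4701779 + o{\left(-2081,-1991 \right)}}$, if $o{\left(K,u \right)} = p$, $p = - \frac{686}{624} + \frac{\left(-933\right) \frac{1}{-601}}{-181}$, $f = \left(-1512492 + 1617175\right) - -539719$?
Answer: $- \frac{92190636510648}{159576874679467} \approx -0.57772$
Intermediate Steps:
$f = 644402$ ($f = 104683 + 539719 = 644402$)
$p = - \frac{37602979}{33939672}$ ($p = \left(-686\right) \frac{1}{624} + \left(-933\right) \left(- \frac{1}{601}\right) \left(- \frac{1}{181}\right) = - \frac{343}{312} + \frac{933}{601} \left(- \frac{1}{181}\right) = - \frac{343}{312} - \frac{933}{108781} = - \frac{37602979}{33939672} \approx -1.1079$)
$o{\left(K,u \right)} = - \frac{37602979}{33939672}$
$\frac{2071907 + f}{-4701779 + o{\left(-2081,-1991 \right)}} = \frac{2071907 + 644402}{-4701779 - \frac{37602979}{33939672}} = \frac{2716309}{- \frac{159576874679467}{33939672}} = 2716309 \left(- \frac{33939672}{159576874679467}\right) = - \frac{92190636510648}{159576874679467}$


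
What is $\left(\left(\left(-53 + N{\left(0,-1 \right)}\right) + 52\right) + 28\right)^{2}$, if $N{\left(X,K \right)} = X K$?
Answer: $729$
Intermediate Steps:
$N{\left(X,K \right)} = K X$
$\left(\left(\left(-53 + N{\left(0,-1 \right)}\right) + 52\right) + 28\right)^{2} = \left(\left(\left(-53 - 0\right) + 52\right) + 28\right)^{2} = \left(\left(\left(-53 + 0\right) + 52\right) + 28\right)^{2} = \left(\left(-53 + 52\right) + 28\right)^{2} = \left(-1 + 28\right)^{2} = 27^{2} = 729$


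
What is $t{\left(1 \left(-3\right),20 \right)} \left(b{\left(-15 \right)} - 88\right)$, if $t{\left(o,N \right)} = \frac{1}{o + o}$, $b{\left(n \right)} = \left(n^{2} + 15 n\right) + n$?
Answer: $\frac{103}{6} \approx 17.167$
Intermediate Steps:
$b{\left(n \right)} = n^{2} + 16 n$
$t{\left(o,N \right)} = \frac{1}{2 o}$
$t{\left(1 \left(-3\right),20 \right)} \left(b{\left(-15 \right)} - 88\right) = \frac{1}{2 \cdot 1 \left(-3\right)} \left(- 15 \left(16 - 15\right) - 88\right) = \frac{1}{2 \left(-3\right)} \left(\left(-15\right) 1 - 88\right) = \frac{1}{2} \left(- \frac{1}{3}\right) \left(-15 - 88\right) = \left(- \frac{1}{6}\right) \left(-103\right) = \frac{103}{6}$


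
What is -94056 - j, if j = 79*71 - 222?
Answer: -99443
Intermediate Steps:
j = 5387 (j = 5609 - 222 = 5387)
-94056 - j = -94056 - 1*5387 = -94056 - 5387 = -99443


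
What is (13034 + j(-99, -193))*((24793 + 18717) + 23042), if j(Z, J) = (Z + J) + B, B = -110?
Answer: 840684864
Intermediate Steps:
j(Z, J) = -110 + J + Z (j(Z, J) = (Z + J) - 110 = (J + Z) - 110 = -110 + J + Z)
(13034 + j(-99, -193))*((24793 + 18717) + 23042) = (13034 + (-110 - 193 - 99))*((24793 + 18717) + 23042) = (13034 - 402)*(43510 + 23042) = 12632*66552 = 840684864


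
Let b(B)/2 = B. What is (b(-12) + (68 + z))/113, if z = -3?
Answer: 41/113 ≈ 0.36283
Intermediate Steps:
b(B) = 2*B
(b(-12) + (68 + z))/113 = (2*(-12) + (68 - 3))/113 = (-24 + 65)/113 = (1/113)*41 = 41/113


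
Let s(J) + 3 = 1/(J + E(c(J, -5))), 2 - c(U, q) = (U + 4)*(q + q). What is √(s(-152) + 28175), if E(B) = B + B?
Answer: 5*√2721320511/1554 ≈ 167.85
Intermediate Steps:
c(U, q) = 2 - 2*q*(4 + U) (c(U, q) = 2 - (U + 4)*(q + q) = 2 - (4 + U)*2*q = 2 - 2*q*(4 + U))
E(B) = 2*B
s(J) = -3 + 1/(84 + 21*J) (s(J) = -3 + 1/(J + 2*(2 - 8*(-5) - 2*J*(-5))) = -3 + 1/(J + 2*(2 + 40 + 10*J)) = -3 + 1/(J + 2*(42 + 10*J)) = -3 + 1/(J + (84 + 20*J)) = -3 + 1/(84 + 21*J))
√(s(-152) + 28175) = √((-251 - 63*(-152))/(21*(4 - 152)) + 28175) = √((1/21)*(-251 + 9576)/(-148) + 28175) = √((1/21)*(-1/148)*9325 + 28175) = √(-9325/3108 + 28175) = √(87558575/3108) = 5*√2721320511/1554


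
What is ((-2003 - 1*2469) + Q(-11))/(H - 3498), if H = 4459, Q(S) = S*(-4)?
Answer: -4428/961 ≈ -4.6077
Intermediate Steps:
Q(S) = -4*S
((-2003 - 1*2469) + Q(-11))/(H - 3498) = ((-2003 - 1*2469) - 4*(-11))/(4459 - 3498) = ((-2003 - 2469) + 44)/961 = (-4472 + 44)*(1/961) = -4428*1/961 = -4428/961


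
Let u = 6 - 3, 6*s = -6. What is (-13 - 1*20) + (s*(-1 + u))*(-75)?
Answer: 117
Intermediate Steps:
s = -1 (s = (⅙)*(-6) = -1)
u = 3
(-13 - 1*20) + (s*(-1 + u))*(-75) = (-13 - 1*20) - (-1 + 3)*(-75) = (-13 - 20) - 1*2*(-75) = -33 - 2*(-75) = -33 + 150 = 117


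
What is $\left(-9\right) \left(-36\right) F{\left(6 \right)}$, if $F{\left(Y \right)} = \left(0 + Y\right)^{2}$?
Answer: $11664$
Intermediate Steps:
$F{\left(Y \right)} = Y^{2}$
$\left(-9\right) \left(-36\right) F{\left(6 \right)} = \left(-9\right) \left(-36\right) 6^{2} = 324 \cdot 36 = 11664$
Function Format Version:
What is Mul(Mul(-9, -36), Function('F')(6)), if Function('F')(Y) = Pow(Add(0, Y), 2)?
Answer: 11664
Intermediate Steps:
Function('F')(Y) = Pow(Y, 2)
Mul(Mul(-9, -36), Function('F')(6)) = Mul(Mul(-9, -36), Pow(6, 2)) = Mul(324, 36) = 11664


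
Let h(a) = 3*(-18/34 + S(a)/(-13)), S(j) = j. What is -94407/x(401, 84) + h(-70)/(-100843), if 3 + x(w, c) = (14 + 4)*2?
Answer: -701327704516/245149333 ≈ -2860.8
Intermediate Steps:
x(w, c) = 33 (x(w, c) = -3 + (14 + 4)*2 = -3 + 18*2 = -3 + 36 = 33)
h(a) = -27/17 - 3*a/13 (h(a) = 3*(-18/34 + a/(-13)) = 3*(-18*1/34 + a*(-1/13)) = 3*(-9/17 - a/13) = -27/17 - 3*a/13)
-94407/x(401, 84) + h(-70)/(-100843) = -94407/33 + (-27/17 - 3/13*(-70))/(-100843) = -94407*1/33 + (-27/17 + 210/13)*(-1/100843) = -31469/11 + (3219/221)*(-1/100843) = -31469/11 - 3219/22286303 = -701327704516/245149333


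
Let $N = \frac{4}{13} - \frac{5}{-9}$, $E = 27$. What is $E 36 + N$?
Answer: $\frac{113825}{117} \approx 972.86$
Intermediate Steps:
$N = \frac{101}{117}$ ($N = 4 \cdot \frac{1}{13} - - \frac{5}{9} = \frac{4}{13} + \frac{5}{9} = \frac{101}{117} \approx 0.86325$)
$E 36 + N = 27 \cdot 36 + \frac{101}{117} = 972 + \frac{101}{117} = \frac{113825}{117}$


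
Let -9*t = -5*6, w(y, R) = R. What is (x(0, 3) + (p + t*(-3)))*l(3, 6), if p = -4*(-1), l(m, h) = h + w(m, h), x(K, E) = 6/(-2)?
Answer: -108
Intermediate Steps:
x(K, E) = -3 (x(K, E) = 6*(-½) = -3)
l(m, h) = 2*h (l(m, h) = h + h = 2*h)
p = 4
t = 10/3 (t = -(-5)*6/9 = -⅑*(-30) = 10/3 ≈ 3.3333)
(x(0, 3) + (p + t*(-3)))*l(3, 6) = (-3 + (4 + (10/3)*(-3)))*(2*6) = (-3 + (4 - 10))*12 = (-3 - 6)*12 = -9*12 = -108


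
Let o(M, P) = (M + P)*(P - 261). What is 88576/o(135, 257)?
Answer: -2768/49 ≈ -56.490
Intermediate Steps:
o(M, P) = (-261 + P)*(M + P) (o(M, P) = (M + P)*(-261 + P) = (-261 + P)*(M + P))
88576/o(135, 257) = 88576/(257² - 261*135 - 261*257 + 135*257) = 88576/(66049 - 35235 - 67077 + 34695) = 88576/(-1568) = 88576*(-1/1568) = -2768/49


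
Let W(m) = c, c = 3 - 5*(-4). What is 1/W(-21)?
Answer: 1/23 ≈ 0.043478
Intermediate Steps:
c = 23 (c = 3 + 20 = 23)
W(m) = 23
1/W(-21) = 1/23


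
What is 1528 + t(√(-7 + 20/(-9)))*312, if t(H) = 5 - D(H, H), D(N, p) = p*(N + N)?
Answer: 26528/3 ≈ 8842.7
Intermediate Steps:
D(N, p) = 2*N*p (D(N, p) = p*(2*N) = 2*N*p)
t(H) = 5 - 2*H² (t(H) = 5 - 2*H*H = 5 - 2*H²)
1528 + t(√(-7 + 20/(-9)))*312 = 1528 + (5 - 2*(√(-7 + 20/(-9)))²)*312 = 1528 + (5 - 2*(√(-7 + 20*(-⅑)))²)*312 = 1528 + (5 - 2*(√(-7 - 20/9))²)*312 = 1528 + (5 - 2*(√(-83/9))²)*312 = 1528 + (5 - 2*(I*√83/3)²)*312 = 1528 + (5 - 2*(-83/9))*312 = 1528 + (5 + 166/9)*312 = 1528 + (211/9)*312 = 1528 + 21944/3 = 26528/3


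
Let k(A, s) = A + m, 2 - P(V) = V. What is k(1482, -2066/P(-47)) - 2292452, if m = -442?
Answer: -2291412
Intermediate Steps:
P(V) = 2 - V
k(A, s) = -442 + A (k(A, s) = A - 442 = -442 + A)
k(1482, -2066/P(-47)) - 2292452 = (-442 + 1482) - 2292452 = 1040 - 2292452 = -2291412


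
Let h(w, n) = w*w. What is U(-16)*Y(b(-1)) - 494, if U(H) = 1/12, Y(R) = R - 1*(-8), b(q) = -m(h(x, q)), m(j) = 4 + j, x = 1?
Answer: -1975/4 ≈ -493.75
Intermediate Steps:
h(w, n) = w²
b(q) = -5 (b(q) = -(4 + 1²) = -(4 + 1) = -1*5 = -5)
Y(R) = 8 + R (Y(R) = R + 8 = 8 + R)
U(H) = 1/12
U(-16)*Y(b(-1)) - 494 = (8 - 5)/12 - 494 = (1/12)*3 - 494 = ¼ - 494 = -1975/4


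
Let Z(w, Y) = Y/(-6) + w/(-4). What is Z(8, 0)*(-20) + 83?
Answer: 123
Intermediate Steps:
Z(w, Y) = -w/4 - Y/6 (Z(w, Y) = Y*(-1/6) + w*(-1/4) = -Y/6 - w/4 = -w/4 - Y/6)
Z(8, 0)*(-20) + 83 = (-1/4*8 - 1/6*0)*(-20) + 83 = (-2 + 0)*(-20) + 83 = -2*(-20) + 83 = 40 + 83 = 123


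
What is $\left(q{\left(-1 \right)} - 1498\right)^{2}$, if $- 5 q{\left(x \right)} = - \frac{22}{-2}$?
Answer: $\frac{56265001}{25} \approx 2.2506 \cdot 10^{6}$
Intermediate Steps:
$q{\left(x \right)} = - \frac{11}{5}$ ($q{\left(x \right)} = - \frac{\left(-22\right) \frac{1}{-2}}{5} = - \frac{\left(-22\right) \left(- \frac{1}{2}\right)}{5} = \left(- \frac{1}{5}\right) 11 = - \frac{11}{5}$)
$\left(q{\left(-1 \right)} - 1498\right)^{2} = \left(- \frac{11}{5} - 1498\right)^{2} = \left(- \frac{7501}{5}\right)^{2} = \frac{56265001}{25}$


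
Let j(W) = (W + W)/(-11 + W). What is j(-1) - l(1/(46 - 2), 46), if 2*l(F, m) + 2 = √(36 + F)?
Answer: 7/6 - √17435/44 ≈ -1.8343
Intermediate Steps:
j(W) = 2*W/(-11 + W) (j(W) = (2*W)/(-11 + W) = 2*W/(-11 + W))
l(F, m) = -1 + √(36 + F)/2
j(-1) - l(1/(46 - 2), 46) = 2*(-1)/(-11 - 1) - (-1 + √(36 + 1/(46 - 2))/2) = 2*(-1)/(-12) - (-1 + √(36 + 1/44)/2) = 2*(-1)*(-1/12) - (-1 + √(36 + 1/44)/2) = ⅙ - (-1 + √(1585/44)/2) = ⅙ - (-1 + (√17435/22)/2) = ⅙ - (-1 + √17435/44) = ⅙ + (1 - √17435/44) = 7/6 - √17435/44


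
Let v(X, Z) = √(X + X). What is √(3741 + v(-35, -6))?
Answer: √(3741 + I*√70) ≈ 61.164 + 0.06839*I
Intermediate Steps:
v(X, Z) = √2*√X (v(X, Z) = √(2*X) = √2*√X)
√(3741 + v(-35, -6)) = √(3741 + √2*√(-35)) = √(3741 + √2*(I*√35)) = √(3741 + I*√70)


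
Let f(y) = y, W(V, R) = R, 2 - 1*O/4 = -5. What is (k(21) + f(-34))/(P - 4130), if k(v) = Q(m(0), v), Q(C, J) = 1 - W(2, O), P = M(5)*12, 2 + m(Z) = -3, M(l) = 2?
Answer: 61/4106 ≈ 0.014856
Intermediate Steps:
O = 28 (O = 8 - 4*(-5) = 8 + 20 = 28)
m(Z) = -5 (m(Z) = -2 - 3 = -5)
P = 24 (P = 2*12 = 24)
Q(C, J) = -27 (Q(C, J) = 1 - 1*28 = 1 - 28 = -27)
k(v) = -27
(k(21) + f(-34))/(P - 4130) = (-27 - 34)/(24 - 4130) = -61/(-4106) = -61*(-1/4106) = 61/4106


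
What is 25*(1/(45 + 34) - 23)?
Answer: -45400/79 ≈ -574.68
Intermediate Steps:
25*(1/(45 + 34) - 23) = 25*(1/79 - 23) = 25*(-1816/79) = -45400/79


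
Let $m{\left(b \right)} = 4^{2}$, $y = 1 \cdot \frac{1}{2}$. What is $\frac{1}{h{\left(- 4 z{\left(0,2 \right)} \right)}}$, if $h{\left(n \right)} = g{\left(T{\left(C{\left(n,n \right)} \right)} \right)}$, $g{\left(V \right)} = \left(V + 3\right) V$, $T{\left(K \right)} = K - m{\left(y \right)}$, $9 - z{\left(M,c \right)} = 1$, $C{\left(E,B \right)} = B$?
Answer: $\frac{1}{2160} \approx 0.00046296$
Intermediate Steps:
$z{\left(M,c \right)} = 8$ ($z{\left(M,c \right)} = 9 - 1 = 8$)
$y = \frac{1}{2}$ ($y = 1 \cdot \frac{1}{2} = \frac{1}{2} \approx 0.5$)
$m{\left(b \right)} = 16$
$T{\left(K \right)} = -16 + K$ ($T{\left(K \right)} = K - 16 = -16 + K$)
$g{\left(V \right)} = V \left(3 + V\right)$ ($g{\left(V \right)} = \left(3 + V\right) V = V \left(3 + V\right)$)
$h{\left(n \right)} = \left(-16 + n\right) \left(-13 + n\right)$ ($h{\left(n \right)} = \left(-16 + n\right) \left(3 + \left(-16 + n\right)\right) = \left(-16 + n\right) \left(-13 + n\right)$)
$\frac{1}{h{\left(- 4 z{\left(0,2 \right)} \right)}} = \frac{1}{\left(-16 - 32\right) \left(-13 - 32\right)} = \frac{1}{\left(-48\right) \left(-45\right)} = \frac{1}{2160}$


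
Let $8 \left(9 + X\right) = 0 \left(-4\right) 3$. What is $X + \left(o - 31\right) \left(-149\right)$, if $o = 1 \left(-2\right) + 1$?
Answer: $4759$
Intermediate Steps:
$o = -1$ ($o = -2 + 1 = -1$)
$X = -9$ ($X = -9 + \frac{0 \left(-4\right) 3}{8} = -9 + \frac{0 \cdot 3}{8} = -9 + \frac{1}{8} \cdot 0 = -9 + 0 = -9$)
$X + \left(o - 31\right) \left(-149\right) = -9 + \left(-1 - 31\right) \left(-149\right) = -9 - -4768 = -9 + 4768 = 4759$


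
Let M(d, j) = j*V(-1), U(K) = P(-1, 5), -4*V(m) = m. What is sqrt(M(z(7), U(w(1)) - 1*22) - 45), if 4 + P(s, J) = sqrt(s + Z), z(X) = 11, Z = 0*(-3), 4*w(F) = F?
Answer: sqrt(-206 + I)/2 ≈ 0.017418 + 7.1764*I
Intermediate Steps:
V(m) = -m/4
w(F) = F/4
Z = 0
P(s, J) = -4 + sqrt(s) (P(s, J) = -4 + sqrt(s + 0) = -4 + sqrt(s))
U(K) = -4 + I (U(K) = -4 + sqrt(-1) = -4 + I)
M(d, j) = j/4 (M(d, j) = j*(-1/4*(-1)) = j*(1/4) = j/4)
sqrt(M(z(7), U(w(1)) - 1*22) - 45) = sqrt(((-4 + I) - 1*22)/4 - 45) = sqrt(((-4 + I) - 22)/4 - 45) = sqrt((-26 + I)/4 - 45) = sqrt((-13/2 + I/4) - 45) = sqrt(-103/2 + I/4)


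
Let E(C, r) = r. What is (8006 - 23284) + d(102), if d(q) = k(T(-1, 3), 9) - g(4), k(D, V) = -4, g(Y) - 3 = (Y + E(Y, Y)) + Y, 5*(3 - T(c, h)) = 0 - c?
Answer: -15297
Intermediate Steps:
T(c, h) = 3 + c/5 (T(c, h) = 3 - (0 - c)/5 = 3 - (-1)*c/5 = 3 + c/5)
g(Y) = 3 + 3*Y (g(Y) = 3 + ((Y + Y) + Y) = 3 + (2*Y + Y) = 3 + 3*Y)
d(q) = -19 (d(q) = -4 - (3 + 3*4) = -4 - (3 + 12) = -4 - 1*15 = -4 - 15 = -19)
(8006 - 23284) + d(102) = (8006 - 23284) - 19 = -15278 - 19 = -15297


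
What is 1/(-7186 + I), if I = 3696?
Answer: -1/3490 ≈ -0.00028653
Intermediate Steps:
1/(-7186 + I) = 1/(-7186 + 3696) = 1/(-3490) = -1/3490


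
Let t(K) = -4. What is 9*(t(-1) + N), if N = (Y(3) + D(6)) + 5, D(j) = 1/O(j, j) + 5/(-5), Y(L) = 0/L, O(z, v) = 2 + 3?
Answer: 9/5 ≈ 1.8000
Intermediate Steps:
O(z, v) = 5
Y(L) = 0
D(j) = -⅘ (D(j) = 1/5 + 5/(-5) = 1*(⅕) + 5*(-⅕) = ⅕ - 1 = -⅘)
N = 21/5 (N = (0 - ⅘) + 5 = -⅘ + 5 = 21/5 ≈ 4.2000)
9*(t(-1) + N) = 9*(-4 + 21/5) = 9*(⅕) = 9/5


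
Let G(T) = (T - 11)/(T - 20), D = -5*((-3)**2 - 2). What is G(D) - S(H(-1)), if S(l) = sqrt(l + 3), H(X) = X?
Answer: 46/55 - sqrt(2) ≈ -0.57785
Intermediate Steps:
D = -35 (D = -5*(9 - 2) = -5*7 = -35)
S(l) = sqrt(3 + l)
G(T) = (-11 + T)/(-20 + T)
G(D) - S(H(-1)) = (-11 - 35)/(-20 - 35) - sqrt(3 - 1) = -46/(-55) - sqrt(2) = -1/55*(-46) - sqrt(2) = 46/55 - sqrt(2)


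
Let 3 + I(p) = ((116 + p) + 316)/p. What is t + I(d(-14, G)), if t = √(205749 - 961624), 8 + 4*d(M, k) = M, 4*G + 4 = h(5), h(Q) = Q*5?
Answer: -886/11 + 5*I*√30235 ≈ -80.545 + 869.41*I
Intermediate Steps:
h(Q) = 5*Q
G = 21/4 (G = -1 + (5*5)/4 = -1 + (¼)*25 = -1 + 25/4 = 21/4 ≈ 5.2500)
d(M, k) = -2 + M/4
I(p) = -3 + (432 + p)/p (I(p) = -3 + ((116 + p) + 316)/p = -3 + (432 + p)/p)
t = 5*I*√30235 (t = √(-755875) = 5*I*√30235 ≈ 869.41*I)
t + I(d(-14, G)) = 5*I*√30235 + (-2 + 432/(-2 + (¼)*(-14))) = 5*I*√30235 + (-2 + 432/(-2 - 7/2)) = 5*I*√30235 + (-2 + 432/(-11/2)) = 5*I*√30235 + (-2 + 432*(-2/11)) = 5*I*√30235 + (-2 - 864/11) = 5*I*√30235 - 886/11 = -886/11 + 5*I*√30235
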